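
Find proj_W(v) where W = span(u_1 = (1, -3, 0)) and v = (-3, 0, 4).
proj_W(v) = (-3/10, 9/10, 0)

Set up U = [u_1 | ... | u_1] ∈ R^(3×1). The projector onto W = col(U) is P = U (U^T U)^(-1) U^T.
Compute U^T U =
  [10],
and U^T v = (-3).
Solve U^T U · c = U^T v for the coefficients: c = (-3/10). The projection is proj_W(v) = U c.
Check: (v - proj_W(v)) · u_1 = 0  (should be 0).
Result: proj_W(v) = (-3/10, 9/10, 0).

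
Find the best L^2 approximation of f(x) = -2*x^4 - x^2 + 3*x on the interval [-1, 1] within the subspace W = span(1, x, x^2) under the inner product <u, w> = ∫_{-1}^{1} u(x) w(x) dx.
g(x) = -19*x^2/7 + 3*x + 6/35

The best approximation g ∈ W is the orthogonal projection of f onto W. Writing g = a_0 + a_1 x + a_2 x^2, the coefficients solve the normal equations G · a = b where
  G_{ij} = <φ_i, φ_j> and b_i = <f, φ_i>, with φ_0 = 1, φ_1 = x, φ_2 = x^2.
G =
  [2, 0, 2/3]
  [0, 2/3, 0]
  [2/3, 0, 2/5],
b = (-22/15, 2, -34/35).
Solving gives a_0 = 6/35, a_1 = 3, a_2 = -19/7, so
  g(x) = -19*x^2/7 + 3*x + 6/35.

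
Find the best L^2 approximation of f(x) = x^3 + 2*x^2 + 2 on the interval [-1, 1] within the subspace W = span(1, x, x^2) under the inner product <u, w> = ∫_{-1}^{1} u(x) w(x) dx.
g(x) = 2*x^2 + 3*x/5 + 2

The best approximation g ∈ W is the orthogonal projection of f onto W. Writing g = a_0 + a_1 x + a_2 x^2, the coefficients solve the normal equations G · a = b where
  G_{ij} = <φ_i, φ_j> and b_i = <f, φ_i>, with φ_0 = 1, φ_1 = x, φ_2 = x^2.
G =
  [2, 0, 2/3]
  [0, 2/3, 0]
  [2/3, 0, 2/5],
b = (16/3, 2/5, 32/15).
Solving gives a_0 = 2, a_1 = 3/5, a_2 = 2, so
  g(x) = 2*x^2 + 3*x/5 + 2.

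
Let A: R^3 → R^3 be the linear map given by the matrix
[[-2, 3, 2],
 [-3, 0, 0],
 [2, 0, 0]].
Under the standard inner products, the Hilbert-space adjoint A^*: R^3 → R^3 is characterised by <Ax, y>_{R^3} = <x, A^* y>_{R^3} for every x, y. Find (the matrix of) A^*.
A^* = A^T =
[[-2, -3, 2],
 [3, 0, 0],
 [2, 0, 0]]

For real matrices with standard dot products, the defining identity <Ax, y> = <x, A^* y> gives (Ax)^T y = x^T (A^*) y, i.e. x^T A^T y = x^T (A^*) y. Since this holds for all x, y, we must have A^* = A^T. Therefore
A^* =
[[-2, -3, 2],
 [3, 0, 0],
 [2, 0, 0]].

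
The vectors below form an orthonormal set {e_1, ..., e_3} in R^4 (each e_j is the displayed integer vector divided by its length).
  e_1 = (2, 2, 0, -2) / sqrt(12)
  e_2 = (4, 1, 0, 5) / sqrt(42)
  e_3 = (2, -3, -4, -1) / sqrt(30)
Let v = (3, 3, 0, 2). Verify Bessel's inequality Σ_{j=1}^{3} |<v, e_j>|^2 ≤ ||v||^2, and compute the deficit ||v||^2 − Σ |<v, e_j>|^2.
Σ |<v, e_j>|^2 = 442/21; ||v||^2 = 22; deficit = 20/21

Write each e_j = u_j / sqrt(<u_j, u_j>) where u_j is the displayed integer vector. Then <v, e_j> = <v, u_j> / sqrt(<u_j, u_j>), so |<v, e_j>|^2 = <v, u_j>^2 / <u_j, u_j>.
Coefficients: <v, e_1> = 8/sqrt(12), <v, e_2> = 25/sqrt(42), <v, e_3> = -5/sqrt(30).
Square and sum: Σ |<v, e_j>|^2 = 442/21.
Compute ||v||^2 = v·v = 22.
Deficit = 22 − 442/21 = 20/21 ≥ 0, confirming Bessel's inequality. (The deficit equals ||v − Σ <v,e_j> e_j||^2, the squared distance from v to span{e_j}.)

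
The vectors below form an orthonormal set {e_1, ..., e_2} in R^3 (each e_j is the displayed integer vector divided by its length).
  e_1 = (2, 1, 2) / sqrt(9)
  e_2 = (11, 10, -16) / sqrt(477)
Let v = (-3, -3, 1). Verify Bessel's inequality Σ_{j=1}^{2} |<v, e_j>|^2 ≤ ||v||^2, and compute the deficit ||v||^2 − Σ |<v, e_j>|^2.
Σ |<v, e_j>|^2 = 982/53; ||v||^2 = 19; deficit = 25/53

Write each e_j = u_j / sqrt(<u_j, u_j>) where u_j is the displayed integer vector. Then <v, e_j> = <v, u_j> / sqrt(<u_j, u_j>), so |<v, e_j>|^2 = <v, u_j>^2 / <u_j, u_j>.
Coefficients: <v, e_1> = -7/sqrt(9), <v, e_2> = -79/sqrt(477).
Square and sum: Σ |<v, e_j>|^2 = 982/53.
Compute ||v||^2 = v·v = 19.
Deficit = 19 − 982/53 = 25/53 ≥ 0, confirming Bessel's inequality. (The deficit equals ||v − Σ <v,e_j> e_j||^2, the squared distance from v to span{e_j}.)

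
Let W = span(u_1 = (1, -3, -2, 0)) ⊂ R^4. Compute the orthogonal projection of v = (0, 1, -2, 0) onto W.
proj_W(v) = (1/14, -3/14, -1/7, 0)

Set up U = [u_1 | ... | u_1] ∈ R^(4×1). The projector onto W = col(U) is P = U (U^T U)^(-1) U^T.
Compute U^T U =
  [14],
and U^T v = (1).
Solve U^T U · c = U^T v for the coefficients: c = (1/14). The projection is proj_W(v) = U c.
Check: (v - proj_W(v)) · u_1 = 0  (should be 0).
Result: proj_W(v) = (1/14, -3/14, -1/7, 0).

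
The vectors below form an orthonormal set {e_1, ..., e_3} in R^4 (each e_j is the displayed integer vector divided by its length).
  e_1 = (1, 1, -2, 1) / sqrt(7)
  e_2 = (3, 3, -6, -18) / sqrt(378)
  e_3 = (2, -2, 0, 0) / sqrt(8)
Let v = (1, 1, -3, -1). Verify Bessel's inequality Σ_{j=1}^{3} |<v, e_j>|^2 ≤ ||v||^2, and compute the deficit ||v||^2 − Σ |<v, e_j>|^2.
Σ |<v, e_j>|^2 = 35/3; ||v||^2 = 12; deficit = 1/3

Write each e_j = u_j / sqrt(<u_j, u_j>) where u_j is the displayed integer vector. Then <v, e_j> = <v, u_j> / sqrt(<u_j, u_j>), so |<v, e_j>|^2 = <v, u_j>^2 / <u_j, u_j>.
Coefficients: <v, e_1> = 7/sqrt(7), <v, e_2> = 42/sqrt(378), <v, e_3> = 0/sqrt(8).
Square and sum: Σ |<v, e_j>|^2 = 35/3.
Compute ||v||^2 = v·v = 12.
Deficit = 12 − 35/3 = 1/3 ≥ 0, confirming Bessel's inequality. (The deficit equals ||v − Σ <v,e_j> e_j||^2, the squared distance from v to span{e_j}.)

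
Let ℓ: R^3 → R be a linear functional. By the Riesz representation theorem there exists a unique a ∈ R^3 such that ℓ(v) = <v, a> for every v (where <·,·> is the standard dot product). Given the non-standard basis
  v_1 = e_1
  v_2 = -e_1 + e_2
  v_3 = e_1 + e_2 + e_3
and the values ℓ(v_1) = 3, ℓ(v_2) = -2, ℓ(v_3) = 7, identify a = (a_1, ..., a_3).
a = (3, 1, 3)

Write a = (a_1, ..., a_3) in the standard basis. For each basis vector v_i, ℓ(v_i) = <v_i, a> is a linear equation in the a_j's. Collect the n equations into a matrix system V a = ℓ, where row i of V is v_i (expressed in the standard basis). Since V is invertible (lower-triangular with 1s on the diagonal, up to permutation), solve by back-substitution:
  V =
[[1, 0, 0],
 [-1, 1, 0],
 [1, 1, 1]]
  V a = (3, -2, 7)
Solving gives a = (3, 1, 3).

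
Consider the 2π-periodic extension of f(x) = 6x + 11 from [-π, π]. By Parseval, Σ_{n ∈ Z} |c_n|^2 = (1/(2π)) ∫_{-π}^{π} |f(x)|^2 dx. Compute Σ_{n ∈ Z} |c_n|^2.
Σ |c_n|^2 = 12π^2 + 121

Expand and integrate term by term over [-π, π]:
  ∫ (6x)^2 dx = 36·(2π^3/3); ∫ 2·6·(11)·x dx = 0 (odd integrand); ∫ 11^2 dx = 121·2π.
So (1/(2π)) ∫_{-π}^{π} (6x + 11)^2 dx = 36π^2/3 + 121 = 12π^2 + 121.
Parseval ⇒ Σ |c_n|^2 = 12π^2 + 121.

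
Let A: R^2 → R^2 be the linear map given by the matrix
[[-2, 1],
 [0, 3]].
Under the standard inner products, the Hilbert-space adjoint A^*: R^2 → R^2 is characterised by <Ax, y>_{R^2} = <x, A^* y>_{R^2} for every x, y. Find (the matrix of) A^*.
A^* = A^T =
[[-2, 0],
 [1, 3]]

For real matrices with standard dot products, the defining identity <Ax, y> = <x, A^* y> gives (Ax)^T y = x^T (A^*) y, i.e. x^T A^T y = x^T (A^*) y. Since this holds for all x, y, we must have A^* = A^T. Therefore
A^* =
[[-2, 0],
 [1, 3]].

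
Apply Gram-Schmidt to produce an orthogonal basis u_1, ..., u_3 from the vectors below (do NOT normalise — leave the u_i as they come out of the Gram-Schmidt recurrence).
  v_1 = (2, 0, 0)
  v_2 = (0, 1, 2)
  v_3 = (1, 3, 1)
Orthogonal basis:
  u_1 = (2, 0, 0)
  u_2 = (0, 1, 2)
  u_3 = (0, 2, -1)

Apply the Gram-Schmidt recurrence
  u_1 = v_1
  u_i = v_i − Σ_{j<i} ((v_i · u_j) / (u_j · u_j)) · u_j.

Step by step this gives:
  u_1 = (2, 0, 0)
  u_2 = (0, 1, 2)
  u_3 = (0, 2, -1)

Orthogonality check:
  u_2 · u_1 = 0 (should be 0)
  u_3 · u_1 = 0 (should be 0)
  u_3 · u_2 = 0 (should be 0)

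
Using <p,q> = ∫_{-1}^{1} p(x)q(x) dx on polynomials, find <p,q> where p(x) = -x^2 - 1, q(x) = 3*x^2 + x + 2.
<p,q> = -128/15

Expand the product: p(x)·q(x) = -3*x^4 - x^3 - 5*x^2 - x - 2.
∫_{-1}^{1} of each monomial x^k gives [2/(k+1) if k even, 0 if k odd]. Integrating term-by-term (or equivalently evaluating the antiderivative F(x) = -3*x^5/5 - x^4/4 - 5*x^3/3 - x^2/2 - 2*x at the endpoints):
  F(1) − F(−1) = -301/60 − (211/60) = -128/15.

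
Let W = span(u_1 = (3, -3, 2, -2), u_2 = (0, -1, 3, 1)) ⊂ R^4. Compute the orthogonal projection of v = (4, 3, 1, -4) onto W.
proj_W(v) = (171/79, -106/79, -81/79, -179/79)

Set up U = [u_1 | ... | u_2] ∈ R^(4×2). The projector onto W = col(U) is P = U (U^T U)^(-1) U^T.
Compute U^T U =
  [26, 7]
  [7, 11],
and U^T v = (13, -4).
Solve U^T U · c = U^T v for the coefficients: c = (57/79, -65/79). The projection is proj_W(v) = U c.
Check: (v - proj_W(v)) · u_1 = 0  (should be 0).
Check: (v - proj_W(v)) · u_2 = 0  (should be 0).
Result: proj_W(v) = (171/79, -106/79, -81/79, -179/79).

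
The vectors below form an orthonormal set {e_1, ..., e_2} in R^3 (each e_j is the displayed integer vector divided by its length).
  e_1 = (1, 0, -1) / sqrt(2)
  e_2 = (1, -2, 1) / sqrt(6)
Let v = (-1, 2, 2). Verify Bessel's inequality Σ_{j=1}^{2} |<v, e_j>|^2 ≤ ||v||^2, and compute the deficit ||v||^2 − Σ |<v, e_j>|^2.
Σ |<v, e_j>|^2 = 6; ||v||^2 = 9; deficit = 3

Write each e_j = u_j / sqrt(<u_j, u_j>) where u_j is the displayed integer vector. Then <v, e_j> = <v, u_j> / sqrt(<u_j, u_j>), so |<v, e_j>|^2 = <v, u_j>^2 / <u_j, u_j>.
Coefficients: <v, e_1> = -3/sqrt(2), <v, e_2> = -3/sqrt(6).
Square and sum: Σ |<v, e_j>|^2 = 6.
Compute ||v||^2 = v·v = 9.
Deficit = 9 − 6 = 3 ≥ 0, confirming Bessel's inequality. (The deficit equals ||v − Σ <v,e_j> e_j||^2, the squared distance from v to span{e_j}.)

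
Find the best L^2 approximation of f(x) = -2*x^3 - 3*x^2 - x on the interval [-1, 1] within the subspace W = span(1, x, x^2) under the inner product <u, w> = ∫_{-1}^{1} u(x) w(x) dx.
g(x) = -3*x^2 - 11*x/5

The best approximation g ∈ W is the orthogonal projection of f onto W. Writing g = a_0 + a_1 x + a_2 x^2, the coefficients solve the normal equations G · a = b where
  G_{ij} = <φ_i, φ_j> and b_i = <f, φ_i>, with φ_0 = 1, φ_1 = x, φ_2 = x^2.
G =
  [2, 0, 2/3]
  [0, 2/3, 0]
  [2/3, 0, 2/5],
b = (-2, -22/15, -6/5).
Solving gives a_0 = 0, a_1 = -11/5, a_2 = -3, so
  g(x) = -3*x^2 - 11*x/5.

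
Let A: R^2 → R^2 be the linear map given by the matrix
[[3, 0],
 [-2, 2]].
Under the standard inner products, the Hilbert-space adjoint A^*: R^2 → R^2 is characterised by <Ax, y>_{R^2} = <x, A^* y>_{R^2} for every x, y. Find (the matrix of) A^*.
A^* = A^T =
[[3, -2],
 [0, 2]]

For real matrices with standard dot products, the defining identity <Ax, y> = <x, A^* y> gives (Ax)^T y = x^T (A^*) y, i.e. x^T A^T y = x^T (A^*) y. Since this holds for all x, y, we must have A^* = A^T. Therefore
A^* =
[[3, -2],
 [0, 2]].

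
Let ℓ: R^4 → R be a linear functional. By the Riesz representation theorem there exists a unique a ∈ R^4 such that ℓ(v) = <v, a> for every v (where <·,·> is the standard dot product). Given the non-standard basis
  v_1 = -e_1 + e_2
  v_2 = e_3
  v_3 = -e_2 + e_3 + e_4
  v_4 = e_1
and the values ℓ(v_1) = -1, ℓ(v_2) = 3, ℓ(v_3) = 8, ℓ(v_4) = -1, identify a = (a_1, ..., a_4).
a = (-1, -2, 3, 3)

Write a = (a_1, ..., a_4) in the standard basis. For each basis vector v_i, ℓ(v_i) = <v_i, a> is a linear equation in the a_j's. Collect the n equations into a matrix system V a = ℓ, where row i of V is v_i (expressed in the standard basis). Since V is invertible (lower-triangular with 1s on the diagonal, up to permutation), solve by back-substitution:
  V =
[[-1, 1, 0, 0],
 [0, 0, 1, 0],
 [0, -1, 1, 1],
 [1, 0, 0, 0]]
  V a = (-1, 3, 8, -1)
Solving gives a = (-1, -2, 3, 3).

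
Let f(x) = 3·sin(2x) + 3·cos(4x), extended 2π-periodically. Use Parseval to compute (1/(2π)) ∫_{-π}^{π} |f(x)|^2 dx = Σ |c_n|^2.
Σ |c_n|^2 = 9

Expand |f|^2 and use orthogonality of {sin(nx), cos(mx)} on [-π, π]:
  ∫_{-π}^{π} sin(nx)^2 dx = π, ∫ cos(mx)^2 dx = π, and cross terms integrate to 0.
So ∫_{-π}^{π} f(x)^2 dx = 3^2 · π + 3^2 · π = (9 + 9)π.
Divide by 2π: (9 + 9)/2 = 9.
By Parseval, this equals Σ |c_n|^2.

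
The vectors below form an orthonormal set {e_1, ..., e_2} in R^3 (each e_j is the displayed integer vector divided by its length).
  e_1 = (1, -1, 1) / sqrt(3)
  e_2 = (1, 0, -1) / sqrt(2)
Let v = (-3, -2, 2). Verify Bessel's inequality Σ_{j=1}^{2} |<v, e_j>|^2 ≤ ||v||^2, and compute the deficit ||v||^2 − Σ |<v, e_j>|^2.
Σ |<v, e_j>|^2 = 77/6; ||v||^2 = 17; deficit = 25/6

Write each e_j = u_j / sqrt(<u_j, u_j>) where u_j is the displayed integer vector. Then <v, e_j> = <v, u_j> / sqrt(<u_j, u_j>), so |<v, e_j>|^2 = <v, u_j>^2 / <u_j, u_j>.
Coefficients: <v, e_1> = 1/sqrt(3), <v, e_2> = -5/sqrt(2).
Square and sum: Σ |<v, e_j>|^2 = 77/6.
Compute ||v||^2 = v·v = 17.
Deficit = 17 − 77/6 = 25/6 ≥ 0, confirming Bessel's inequality. (The deficit equals ||v − Σ <v,e_j> e_j||^2, the squared distance from v to span{e_j}.)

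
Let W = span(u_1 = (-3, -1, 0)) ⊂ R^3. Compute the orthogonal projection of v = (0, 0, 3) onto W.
proj_W(v) = (0, 0, 0)

Set up U = [u_1 | ... | u_1] ∈ R^(3×1). The projector onto W = col(U) is P = U (U^T U)^(-1) U^T.
Compute U^T U =
  [10],
and U^T v = (0).
Solve U^T U · c = U^T v for the coefficients: c = (0). The projection is proj_W(v) = U c.
Check: (v - proj_W(v)) · u_1 = 0  (should be 0).
Result: proj_W(v) = (0, 0, 0).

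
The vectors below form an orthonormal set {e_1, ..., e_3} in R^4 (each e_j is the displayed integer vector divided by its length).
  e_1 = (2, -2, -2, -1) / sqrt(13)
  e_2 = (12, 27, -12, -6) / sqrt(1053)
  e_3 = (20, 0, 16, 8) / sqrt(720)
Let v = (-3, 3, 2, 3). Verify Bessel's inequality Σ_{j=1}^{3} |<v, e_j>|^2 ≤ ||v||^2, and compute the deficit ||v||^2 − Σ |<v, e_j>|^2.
Σ |<v, e_j>|^2 = 139/5; ||v||^2 = 31; deficit = 16/5

Write each e_j = u_j / sqrt(<u_j, u_j>) where u_j is the displayed integer vector. Then <v, e_j> = <v, u_j> / sqrt(<u_j, u_j>), so |<v, e_j>|^2 = <v, u_j>^2 / <u_j, u_j>.
Coefficients: <v, e_1> = -19/sqrt(13), <v, e_2> = 3/sqrt(1053), <v, e_3> = -4/sqrt(720).
Square and sum: Σ |<v, e_j>|^2 = 139/5.
Compute ||v||^2 = v·v = 31.
Deficit = 31 − 139/5 = 16/5 ≥ 0, confirming Bessel's inequality. (The deficit equals ||v − Σ <v,e_j> e_j||^2, the squared distance from v to span{e_j}.)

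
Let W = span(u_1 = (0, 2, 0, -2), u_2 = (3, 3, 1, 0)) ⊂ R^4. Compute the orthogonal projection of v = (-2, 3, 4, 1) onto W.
proj_W(v) = (24/29, 41/29, 8/29, -17/29)

Set up U = [u_1 | ... | u_2] ∈ R^(4×2). The projector onto W = col(U) is P = U (U^T U)^(-1) U^T.
Compute U^T U =
  [8, 6]
  [6, 19],
and U^T v = (4, 7).
Solve U^T U · c = U^T v for the coefficients: c = (17/58, 8/29). The projection is proj_W(v) = U c.
Check: (v - proj_W(v)) · u_1 = 0  (should be 0).
Check: (v - proj_W(v)) · u_2 = 0  (should be 0).
Result: proj_W(v) = (24/29, 41/29, 8/29, -17/29).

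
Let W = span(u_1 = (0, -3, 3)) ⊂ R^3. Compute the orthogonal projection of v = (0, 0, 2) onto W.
proj_W(v) = (0, -1, 1)

Set up U = [u_1 | ... | u_1] ∈ R^(3×1). The projector onto W = col(U) is P = U (U^T U)^(-1) U^T.
Compute U^T U =
  [18],
and U^T v = (6).
Solve U^T U · c = U^T v for the coefficients: c = (1/3). The projection is proj_W(v) = U c.
Check: (v - proj_W(v)) · u_1 = 0  (should be 0).
Result: proj_W(v) = (0, -1, 1).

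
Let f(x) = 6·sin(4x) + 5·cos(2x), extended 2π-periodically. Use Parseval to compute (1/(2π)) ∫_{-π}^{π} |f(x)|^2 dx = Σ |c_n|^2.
Σ |c_n|^2 = 61/2

Expand |f|^2 and use orthogonality of {sin(nx), cos(mx)} on [-π, π]:
  ∫_{-π}^{π} sin(nx)^2 dx = π, ∫ cos(mx)^2 dx = π, and cross terms integrate to 0.
So ∫_{-π}^{π} f(x)^2 dx = 6^2 · π + 5^2 · π = (36 + 25)π.
Divide by 2π: (36 + 25)/2 = 61/2.
By Parseval, this equals Σ |c_n|^2.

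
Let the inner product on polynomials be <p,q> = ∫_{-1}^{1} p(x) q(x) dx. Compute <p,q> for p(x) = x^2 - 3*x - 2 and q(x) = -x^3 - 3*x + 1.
<p,q> = 58/15

Expand the product: p(x)·q(x) = -x^5 + 3*x^4 - x^3 + 10*x^2 + 3*x - 2.
∫_{-1}^{1} of each monomial x^k gives [2/(k+1) if k even, 0 if k odd]. Integrating term-by-term (or equivalently evaluating the antiderivative F(x) = -x^6/6 + 3*x^5/5 - x^4/4 + 10*x^3/3 + 3*x^2/2 - 2*x at the endpoints):
  F(1) − F(−1) = 181/60 − (-17/20) = 58/15.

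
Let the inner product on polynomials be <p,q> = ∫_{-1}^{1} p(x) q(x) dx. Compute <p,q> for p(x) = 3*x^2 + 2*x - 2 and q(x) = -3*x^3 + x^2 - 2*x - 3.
<p,q> = 4/5

Expand the product: p(x)·q(x) = -9*x^5 - 3*x^4 + 2*x^3 - 15*x^2 - 2*x + 6.
∫_{-1}^{1} of each monomial x^k gives [2/(k+1) if k even, 0 if k odd]. Integrating term-by-term (or equivalently evaluating the antiderivative F(x) = -3*x^6/2 - 3*x^5/5 + x^4/2 - 5*x^3 - x^2 + 6*x at the endpoints):
  F(1) − F(−1) = -8/5 − (-12/5) = 4/5.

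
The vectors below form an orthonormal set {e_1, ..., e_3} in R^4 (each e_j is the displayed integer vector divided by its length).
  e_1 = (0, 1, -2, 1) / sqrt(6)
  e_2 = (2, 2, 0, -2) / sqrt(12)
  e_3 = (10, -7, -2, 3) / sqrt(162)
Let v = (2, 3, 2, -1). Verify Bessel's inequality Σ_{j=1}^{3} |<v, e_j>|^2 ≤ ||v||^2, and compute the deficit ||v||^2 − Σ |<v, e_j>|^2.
Σ |<v, e_j>|^2 = 1058/81; ||v||^2 = 18; deficit = 400/81

Write each e_j = u_j / sqrt(<u_j, u_j>) where u_j is the displayed integer vector. Then <v, e_j> = <v, u_j> / sqrt(<u_j, u_j>), so |<v, e_j>|^2 = <v, u_j>^2 / <u_j, u_j>.
Coefficients: <v, e_1> = -2/sqrt(6), <v, e_2> = 12/sqrt(12), <v, e_3> = -8/sqrt(162).
Square and sum: Σ |<v, e_j>|^2 = 1058/81.
Compute ||v||^2 = v·v = 18.
Deficit = 18 − 1058/81 = 400/81 ≥ 0, confirming Bessel's inequality. (The deficit equals ||v − Σ <v,e_j> e_j||^2, the squared distance from v to span{e_j}.)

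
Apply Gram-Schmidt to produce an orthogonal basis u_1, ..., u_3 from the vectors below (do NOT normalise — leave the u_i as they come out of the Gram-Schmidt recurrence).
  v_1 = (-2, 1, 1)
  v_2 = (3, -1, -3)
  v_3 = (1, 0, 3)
Orthogonal basis:
  u_1 = (-2, 1, 1)
  u_2 = (-1/3, 2/3, -4/3)
  u_3 = (5/7, 15/14, 5/14)

Apply the Gram-Schmidt recurrence
  u_1 = v_1
  u_i = v_i − Σ_{j<i} ((v_i · u_j) / (u_j · u_j)) · u_j.

Step by step this gives:
  u_1 = (-2, 1, 1)
  u_2 = (-1/3, 2/3, -4/3)
  u_3 = (5/7, 15/14, 5/14)

Orthogonality check:
  u_2 · u_1 = 0 (should be 0)
  u_3 · u_1 = 0 (should be 0)
  u_3 · u_2 = 0 (should be 0)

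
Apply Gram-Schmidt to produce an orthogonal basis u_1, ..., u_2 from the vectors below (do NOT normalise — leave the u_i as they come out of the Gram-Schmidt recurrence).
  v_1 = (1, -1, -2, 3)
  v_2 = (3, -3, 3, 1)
Orthogonal basis:
  u_1 = (1, -1, -2, 3)
  u_2 = (14/5, -14/5, 17/5, 2/5)

Apply the Gram-Schmidt recurrence
  u_1 = v_1
  u_i = v_i − Σ_{j<i} ((v_i · u_j) / (u_j · u_j)) · u_j.

Step by step this gives:
  u_1 = (1, -1, -2, 3)
  u_2 = (14/5, -14/5, 17/5, 2/5)

Orthogonality check:
  u_2 · u_1 = 0 (should be 0)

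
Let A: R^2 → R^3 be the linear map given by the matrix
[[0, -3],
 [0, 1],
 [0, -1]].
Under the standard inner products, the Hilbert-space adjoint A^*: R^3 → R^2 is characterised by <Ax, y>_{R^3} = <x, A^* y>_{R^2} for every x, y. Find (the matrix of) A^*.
A^* = A^T =
[[0, 0, 0],
 [-3, 1, -1]]

For real matrices with standard dot products, the defining identity <Ax, y> = <x, A^* y> gives (Ax)^T y = x^T (A^*) y, i.e. x^T A^T y = x^T (A^*) y. Since this holds for all x, y, we must have A^* = A^T. Therefore
A^* =
[[0, 0, 0],
 [-3, 1, -1]].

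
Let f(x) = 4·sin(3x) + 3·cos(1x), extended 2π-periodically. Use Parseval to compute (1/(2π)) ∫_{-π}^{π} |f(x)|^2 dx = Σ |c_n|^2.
Σ |c_n|^2 = 25/2

Expand |f|^2 and use orthogonality of {sin(nx), cos(mx)} on [-π, π]:
  ∫_{-π}^{π} sin(nx)^2 dx = π, ∫ cos(mx)^2 dx = π, and cross terms integrate to 0.
So ∫_{-π}^{π} f(x)^2 dx = 4^2 · π + 3^2 · π = (16 + 9)π.
Divide by 2π: (16 + 9)/2 = 25/2.
By Parseval, this equals Σ |c_n|^2.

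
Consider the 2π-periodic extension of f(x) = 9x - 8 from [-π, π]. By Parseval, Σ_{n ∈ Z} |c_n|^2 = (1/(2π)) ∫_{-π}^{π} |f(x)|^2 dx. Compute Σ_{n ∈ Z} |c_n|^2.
Σ |c_n|^2 = 27π^2 + 64

Expand and integrate term by term over [-π, π]:
  ∫ (9x)^2 dx = 81·(2π^3/3); ∫ 2·9·(-8)·x dx = 0 (odd integrand); ∫ (-8)^2 dx = 64·2π.
So (1/(2π)) ∫_{-π}^{π} (9x - 8)^2 dx = 81π^2/3 + 64 = 27π^2 + 64.
Parseval ⇒ Σ |c_n|^2 = 27π^2 + 64.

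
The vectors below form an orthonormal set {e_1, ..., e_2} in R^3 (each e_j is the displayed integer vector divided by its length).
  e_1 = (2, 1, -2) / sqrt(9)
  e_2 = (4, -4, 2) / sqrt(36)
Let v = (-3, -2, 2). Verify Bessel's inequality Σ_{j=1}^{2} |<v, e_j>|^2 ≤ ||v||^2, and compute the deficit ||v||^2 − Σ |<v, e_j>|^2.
Σ |<v, e_j>|^2 = 16; ||v||^2 = 17; deficit = 1

Write each e_j = u_j / sqrt(<u_j, u_j>) where u_j is the displayed integer vector. Then <v, e_j> = <v, u_j> / sqrt(<u_j, u_j>), so |<v, e_j>|^2 = <v, u_j>^2 / <u_j, u_j>.
Coefficients: <v, e_1> = -12/sqrt(9), <v, e_2> = 0/sqrt(36).
Square and sum: Σ |<v, e_j>|^2 = 16.
Compute ||v||^2 = v·v = 17.
Deficit = 17 − 16 = 1 ≥ 0, confirming Bessel's inequality. (The deficit equals ||v − Σ <v,e_j> e_j||^2, the squared distance from v to span{e_j}.)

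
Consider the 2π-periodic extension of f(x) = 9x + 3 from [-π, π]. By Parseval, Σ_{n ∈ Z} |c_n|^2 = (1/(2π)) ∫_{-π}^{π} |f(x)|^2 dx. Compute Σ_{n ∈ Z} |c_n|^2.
Σ |c_n|^2 = 27π^2 + 9

Expand and integrate term by term over [-π, π]:
  ∫ (9x)^2 dx = 81·(2π^3/3); ∫ 2·9·(3)·x dx = 0 (odd integrand); ∫ 3^2 dx = 9·2π.
So (1/(2π)) ∫_{-π}^{π} (9x + 3)^2 dx = 81π^2/3 + 9 = 27π^2 + 9.
Parseval ⇒ Σ |c_n|^2 = 27π^2 + 9.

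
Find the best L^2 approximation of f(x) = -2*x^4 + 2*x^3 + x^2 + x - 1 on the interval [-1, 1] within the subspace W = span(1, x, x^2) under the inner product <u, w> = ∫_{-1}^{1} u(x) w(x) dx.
g(x) = -5*x^2/7 + 11*x/5 - 29/35

The best approximation g ∈ W is the orthogonal projection of f onto W. Writing g = a_0 + a_1 x + a_2 x^2, the coefficients solve the normal equations G · a = b where
  G_{ij} = <φ_i, φ_j> and b_i = <f, φ_i>, with φ_0 = 1, φ_1 = x, φ_2 = x^2.
G =
  [2, 0, 2/3]
  [0, 2/3, 0]
  [2/3, 0, 2/5],
b = (-32/15, 22/15, -88/105).
Solving gives a_0 = -29/35, a_1 = 11/5, a_2 = -5/7, so
  g(x) = -5*x^2/7 + 11*x/5 - 29/35.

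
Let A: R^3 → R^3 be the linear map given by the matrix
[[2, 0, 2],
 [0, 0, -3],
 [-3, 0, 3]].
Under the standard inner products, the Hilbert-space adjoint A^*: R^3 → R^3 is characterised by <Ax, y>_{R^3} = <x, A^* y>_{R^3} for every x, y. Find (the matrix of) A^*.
A^* = A^T =
[[2, 0, -3],
 [0, 0, 0],
 [2, -3, 3]]

For real matrices with standard dot products, the defining identity <Ax, y> = <x, A^* y> gives (Ax)^T y = x^T (A^*) y, i.e. x^T A^T y = x^T (A^*) y. Since this holds for all x, y, we must have A^* = A^T. Therefore
A^* =
[[2, 0, -3],
 [0, 0, 0],
 [2, -3, 3]].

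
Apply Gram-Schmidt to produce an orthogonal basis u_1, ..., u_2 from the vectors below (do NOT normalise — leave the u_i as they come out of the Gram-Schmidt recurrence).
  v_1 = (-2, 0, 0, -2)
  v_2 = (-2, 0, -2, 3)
Orthogonal basis:
  u_1 = (-2, 0, 0, -2)
  u_2 = (-5/2, 0, -2, 5/2)

Apply the Gram-Schmidt recurrence
  u_1 = v_1
  u_i = v_i − Σ_{j<i} ((v_i · u_j) / (u_j · u_j)) · u_j.

Step by step this gives:
  u_1 = (-2, 0, 0, -2)
  u_2 = (-5/2, 0, -2, 5/2)

Orthogonality check:
  u_2 · u_1 = 0 (should be 0)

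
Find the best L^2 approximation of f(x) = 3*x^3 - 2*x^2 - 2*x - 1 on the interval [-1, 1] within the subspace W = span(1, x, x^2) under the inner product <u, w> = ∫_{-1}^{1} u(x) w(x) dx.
g(x) = -2*x^2 - x/5 - 1

The best approximation g ∈ W is the orthogonal projection of f onto W. Writing g = a_0 + a_1 x + a_2 x^2, the coefficients solve the normal equations G · a = b where
  G_{ij} = <φ_i, φ_j> and b_i = <f, φ_i>, with φ_0 = 1, φ_1 = x, φ_2 = x^2.
G =
  [2, 0, 2/3]
  [0, 2/3, 0]
  [2/3, 0, 2/5],
b = (-10/3, -2/15, -22/15).
Solving gives a_0 = -1, a_1 = -1/5, a_2 = -2, so
  g(x) = -2*x^2 - x/5 - 1.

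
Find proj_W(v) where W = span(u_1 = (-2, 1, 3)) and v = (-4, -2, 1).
proj_W(v) = (-9/7, 9/14, 27/14)

Set up U = [u_1 | ... | u_1] ∈ R^(3×1). The projector onto W = col(U) is P = U (U^T U)^(-1) U^T.
Compute U^T U =
  [14],
and U^T v = (9).
Solve U^T U · c = U^T v for the coefficients: c = (9/14). The projection is proj_W(v) = U c.
Check: (v - proj_W(v)) · u_1 = 0  (should be 0).
Result: proj_W(v) = (-9/7, 9/14, 27/14).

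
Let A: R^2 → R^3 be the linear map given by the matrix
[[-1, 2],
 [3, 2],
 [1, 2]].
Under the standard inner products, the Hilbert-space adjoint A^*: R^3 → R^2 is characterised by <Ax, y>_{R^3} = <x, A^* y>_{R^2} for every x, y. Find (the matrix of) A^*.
A^* = A^T =
[[-1, 3, 1],
 [2, 2, 2]]

For real matrices with standard dot products, the defining identity <Ax, y> = <x, A^* y> gives (Ax)^T y = x^T (A^*) y, i.e. x^T A^T y = x^T (A^*) y. Since this holds for all x, y, we must have A^* = A^T. Therefore
A^* =
[[-1, 3, 1],
 [2, 2, 2]].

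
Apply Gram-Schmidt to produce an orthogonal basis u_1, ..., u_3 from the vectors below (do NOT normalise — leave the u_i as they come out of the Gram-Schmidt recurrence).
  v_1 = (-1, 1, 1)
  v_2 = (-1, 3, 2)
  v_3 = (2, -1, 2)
Orthogonal basis:
  u_1 = (-1, 1, 1)
  u_2 = (1, 1, 0)
  u_3 = (7/6, -7/6, 7/3)

Apply the Gram-Schmidt recurrence
  u_1 = v_1
  u_i = v_i − Σ_{j<i} ((v_i · u_j) / (u_j · u_j)) · u_j.

Step by step this gives:
  u_1 = (-1, 1, 1)
  u_2 = (1, 1, 0)
  u_3 = (7/6, -7/6, 7/3)

Orthogonality check:
  u_2 · u_1 = 0 (should be 0)
  u_3 · u_1 = 0 (should be 0)
  u_3 · u_2 = 0 (should be 0)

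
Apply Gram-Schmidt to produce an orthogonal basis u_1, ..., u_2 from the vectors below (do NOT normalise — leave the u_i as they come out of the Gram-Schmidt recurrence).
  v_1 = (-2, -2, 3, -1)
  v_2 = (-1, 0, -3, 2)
Orthogonal basis:
  u_1 = (-2, -2, 3, -1)
  u_2 = (-2, -1, -3/2, 3/2)

Apply the Gram-Schmidt recurrence
  u_1 = v_1
  u_i = v_i − Σ_{j<i} ((v_i · u_j) / (u_j · u_j)) · u_j.

Step by step this gives:
  u_1 = (-2, -2, 3, -1)
  u_2 = (-2, -1, -3/2, 3/2)

Orthogonality check:
  u_2 · u_1 = 0 (should be 0)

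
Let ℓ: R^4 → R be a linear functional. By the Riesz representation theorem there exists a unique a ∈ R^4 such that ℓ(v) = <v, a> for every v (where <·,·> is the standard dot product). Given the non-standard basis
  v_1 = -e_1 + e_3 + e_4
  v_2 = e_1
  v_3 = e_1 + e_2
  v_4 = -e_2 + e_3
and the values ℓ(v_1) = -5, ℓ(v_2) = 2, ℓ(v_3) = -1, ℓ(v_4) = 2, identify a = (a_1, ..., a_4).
a = (2, -3, -1, -2)

Write a = (a_1, ..., a_4) in the standard basis. For each basis vector v_i, ℓ(v_i) = <v_i, a> is a linear equation in the a_j's. Collect the n equations into a matrix system V a = ℓ, where row i of V is v_i (expressed in the standard basis). Since V is invertible (lower-triangular with 1s on the diagonal, up to permutation), solve by back-substitution:
  V =
[[-1, 0, 1, 1],
 [1, 0, 0, 0],
 [1, 1, 0, 0],
 [0, -1, 1, 0]]
  V a = (-5, 2, -1, 2)
Solving gives a = (2, -3, -1, -2).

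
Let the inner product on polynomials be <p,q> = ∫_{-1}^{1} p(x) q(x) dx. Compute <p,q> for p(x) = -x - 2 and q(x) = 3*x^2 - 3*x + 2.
<p,q> = -10

Expand the product: p(x)·q(x) = -3*x^3 - 3*x^2 + 4*x - 4.
∫_{-1}^{1} of each monomial x^k gives [2/(k+1) if k even, 0 if k odd]. Integrating term-by-term (or equivalently evaluating the antiderivative F(x) = -3*x^4/4 - x^3 + 2*x^2 - 4*x at the endpoints):
  F(1) − F(−1) = -15/4 − (25/4) = -10.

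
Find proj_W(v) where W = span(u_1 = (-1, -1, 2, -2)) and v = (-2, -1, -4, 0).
proj_W(v) = (1/2, 1/2, -1, 1)

Set up U = [u_1 | ... | u_1] ∈ R^(4×1). The projector onto W = col(U) is P = U (U^T U)^(-1) U^T.
Compute U^T U =
  [10],
and U^T v = (-5).
Solve U^T U · c = U^T v for the coefficients: c = (-1/2). The projection is proj_W(v) = U c.
Check: (v - proj_W(v)) · u_1 = 0  (should be 0).
Result: proj_W(v) = (1/2, 1/2, -1, 1).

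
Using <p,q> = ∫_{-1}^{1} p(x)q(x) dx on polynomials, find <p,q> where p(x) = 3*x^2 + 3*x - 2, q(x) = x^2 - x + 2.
<p,q> = -92/15

Expand the product: p(x)·q(x) = 3*x^4 + x^2 + 8*x - 4.
∫_{-1}^{1} of each monomial x^k gives [2/(k+1) if k even, 0 if k odd]. Integrating term-by-term (or equivalently evaluating the antiderivative F(x) = 3*x^5/5 + x^3/3 + 4*x^2 - 4*x at the endpoints):
  F(1) − F(−1) = 14/15 − (106/15) = -92/15.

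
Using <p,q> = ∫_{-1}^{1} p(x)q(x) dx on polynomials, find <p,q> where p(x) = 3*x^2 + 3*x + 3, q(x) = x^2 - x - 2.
<p,q> = -74/5

Expand the product: p(x)·q(x) = 3*x^4 - 6*x^2 - 9*x - 6.
∫_{-1}^{1} of each monomial x^k gives [2/(k+1) if k even, 0 if k odd]. Integrating term-by-term (or equivalently evaluating the antiderivative F(x) = 3*x^5/5 - 2*x^3 - 9*x^2/2 - 6*x at the endpoints):
  F(1) − F(−1) = -119/10 − (29/10) = -74/5.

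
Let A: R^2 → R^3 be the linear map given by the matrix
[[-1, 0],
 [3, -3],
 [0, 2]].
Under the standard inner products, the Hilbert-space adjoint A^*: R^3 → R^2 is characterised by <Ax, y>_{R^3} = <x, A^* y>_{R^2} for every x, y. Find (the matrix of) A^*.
A^* = A^T =
[[-1, 3, 0],
 [0, -3, 2]]

For real matrices with standard dot products, the defining identity <Ax, y> = <x, A^* y> gives (Ax)^T y = x^T (A^*) y, i.e. x^T A^T y = x^T (A^*) y. Since this holds for all x, y, we must have A^* = A^T. Therefore
A^* =
[[-1, 3, 0],
 [0, -3, 2]].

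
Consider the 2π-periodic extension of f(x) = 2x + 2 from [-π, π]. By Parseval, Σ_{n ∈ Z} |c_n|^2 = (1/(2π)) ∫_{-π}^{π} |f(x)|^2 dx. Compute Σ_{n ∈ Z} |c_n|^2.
Σ |c_n|^2 = 4π^2/3 + 4

Expand and integrate term by term over [-π, π]:
  ∫ (2x)^2 dx = 4·(2π^3/3); ∫ 2·2·(2)·x dx = 0 (odd integrand); ∫ 2^2 dx = 4·2π.
So (1/(2π)) ∫_{-π}^{π} (2x + 2)^2 dx = 4π^2/3 + 4 = 4π^2/3 + 4.
Parseval ⇒ Σ |c_n|^2 = 4π^2/3 + 4.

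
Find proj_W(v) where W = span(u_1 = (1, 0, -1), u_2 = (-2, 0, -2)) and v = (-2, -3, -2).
proj_W(v) = (-2, 0, -2)

Set up U = [u_1 | ... | u_2] ∈ R^(3×2). The projector onto W = col(U) is P = U (U^T U)^(-1) U^T.
Compute U^T U =
  [2, 0]
  [0, 8],
and U^T v = (0, 8).
Solve U^T U · c = U^T v for the coefficients: c = (0, 1). The projection is proj_W(v) = U c.
Check: (v - proj_W(v)) · u_1 = 0  (should be 0).
Check: (v - proj_W(v)) · u_2 = 0  (should be 0).
Result: proj_W(v) = (-2, 0, -2).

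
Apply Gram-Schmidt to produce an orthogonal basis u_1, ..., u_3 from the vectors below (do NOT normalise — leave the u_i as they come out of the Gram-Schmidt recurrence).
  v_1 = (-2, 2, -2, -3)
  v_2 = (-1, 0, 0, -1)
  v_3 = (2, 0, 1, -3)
Orthogonal basis:
  u_1 = (-2, 2, -2, -3)
  u_2 = (-11/21, -10/21, 10/21, -2/7)
  u_3 = (42/17, -2/17, 19/17, -42/17)

Apply the Gram-Schmidt recurrence
  u_1 = v_1
  u_i = v_i − Σ_{j<i} ((v_i · u_j) / (u_j · u_j)) · u_j.

Step by step this gives:
  u_1 = (-2, 2, -2, -3)
  u_2 = (-11/21, -10/21, 10/21, -2/7)
  u_3 = (42/17, -2/17, 19/17, -42/17)

Orthogonality check:
  u_2 · u_1 = 0 (should be 0)
  u_3 · u_1 = 0 (should be 0)
  u_3 · u_2 = 0 (should be 0)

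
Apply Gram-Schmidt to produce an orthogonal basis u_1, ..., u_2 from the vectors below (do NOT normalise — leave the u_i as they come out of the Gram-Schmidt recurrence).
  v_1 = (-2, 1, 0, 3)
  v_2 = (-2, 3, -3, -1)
Orthogonal basis:
  u_1 = (-2, 1, 0, 3)
  u_2 = (-10/7, 19/7, -3, -13/7)

Apply the Gram-Schmidt recurrence
  u_1 = v_1
  u_i = v_i − Σ_{j<i} ((v_i · u_j) / (u_j · u_j)) · u_j.

Step by step this gives:
  u_1 = (-2, 1, 0, 3)
  u_2 = (-10/7, 19/7, -3, -13/7)

Orthogonality check:
  u_2 · u_1 = 0 (should be 0)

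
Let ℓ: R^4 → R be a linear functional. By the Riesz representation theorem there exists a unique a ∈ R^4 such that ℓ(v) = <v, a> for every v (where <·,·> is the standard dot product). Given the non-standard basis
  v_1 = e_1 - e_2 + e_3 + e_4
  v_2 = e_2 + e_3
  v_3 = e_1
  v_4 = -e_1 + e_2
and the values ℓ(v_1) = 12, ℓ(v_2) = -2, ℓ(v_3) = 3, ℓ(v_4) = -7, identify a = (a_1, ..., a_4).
a = (3, -4, 2, 3)

Write a = (a_1, ..., a_4) in the standard basis. For each basis vector v_i, ℓ(v_i) = <v_i, a> is a linear equation in the a_j's. Collect the n equations into a matrix system V a = ℓ, where row i of V is v_i (expressed in the standard basis). Since V is invertible (lower-triangular with 1s on the diagonal, up to permutation), solve by back-substitution:
  V =
[[1, -1, 1, 1],
 [0, 1, 1, 0],
 [1, 0, 0, 0],
 [-1, 1, 0, 0]]
  V a = (12, -2, 3, -7)
Solving gives a = (3, -4, 2, 3).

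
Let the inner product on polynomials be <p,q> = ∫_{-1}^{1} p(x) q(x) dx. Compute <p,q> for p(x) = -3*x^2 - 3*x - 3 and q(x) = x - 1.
<p,q> = 6

Expand the product: p(x)·q(x) = 3 - 3*x^3.
∫_{-1}^{1} of each monomial x^k gives [2/(k+1) if k even, 0 if k odd]. Integrating term-by-term (or equivalently evaluating the antiderivative F(x) = -3*x^4/4 + 3*x at the endpoints):
  F(1) − F(−1) = 9/4 − (-15/4) = 6.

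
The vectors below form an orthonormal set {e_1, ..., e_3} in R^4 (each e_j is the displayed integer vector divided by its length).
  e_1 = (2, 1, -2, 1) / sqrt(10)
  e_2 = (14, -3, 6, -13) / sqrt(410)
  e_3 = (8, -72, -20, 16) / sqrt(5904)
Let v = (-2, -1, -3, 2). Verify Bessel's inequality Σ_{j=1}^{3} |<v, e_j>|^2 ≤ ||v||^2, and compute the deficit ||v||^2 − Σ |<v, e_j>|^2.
Σ |<v, e_j>|^2 = 146/9; ||v||^2 = 18; deficit = 16/9

Write each e_j = u_j / sqrt(<u_j, u_j>) where u_j is the displayed integer vector. Then <v, e_j> = <v, u_j> / sqrt(<u_j, u_j>), so |<v, e_j>|^2 = <v, u_j>^2 / <u_j, u_j>.
Coefficients: <v, e_1> = 3/sqrt(10), <v, e_2> = -69/sqrt(410), <v, e_3> = 148/sqrt(5904).
Square and sum: Σ |<v, e_j>|^2 = 146/9.
Compute ||v||^2 = v·v = 18.
Deficit = 18 − 146/9 = 16/9 ≥ 0, confirming Bessel's inequality. (The deficit equals ||v − Σ <v,e_j> e_j||^2, the squared distance from v to span{e_j}.)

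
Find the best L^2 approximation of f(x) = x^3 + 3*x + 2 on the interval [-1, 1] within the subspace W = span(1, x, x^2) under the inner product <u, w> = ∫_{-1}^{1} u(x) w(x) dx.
g(x) = 18*x/5 + 2

The best approximation g ∈ W is the orthogonal projection of f onto W. Writing g = a_0 + a_1 x + a_2 x^2, the coefficients solve the normal equations G · a = b where
  G_{ij} = <φ_i, φ_j> and b_i = <f, φ_i>, with φ_0 = 1, φ_1 = x, φ_2 = x^2.
G =
  [2, 0, 2/3]
  [0, 2/3, 0]
  [2/3, 0, 2/5],
b = (4, 12/5, 4/3).
Solving gives a_0 = 2, a_1 = 18/5, a_2 = 0, so
  g(x) = 18*x/5 + 2.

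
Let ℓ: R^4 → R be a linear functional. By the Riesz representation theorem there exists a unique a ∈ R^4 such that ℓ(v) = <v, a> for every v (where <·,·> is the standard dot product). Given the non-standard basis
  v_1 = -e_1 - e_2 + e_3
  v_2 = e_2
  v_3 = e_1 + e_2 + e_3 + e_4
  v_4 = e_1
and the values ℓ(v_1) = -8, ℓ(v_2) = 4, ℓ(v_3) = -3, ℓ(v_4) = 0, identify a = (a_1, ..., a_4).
a = (0, 4, -4, -3)

Write a = (a_1, ..., a_4) in the standard basis. For each basis vector v_i, ℓ(v_i) = <v_i, a> is a linear equation in the a_j's. Collect the n equations into a matrix system V a = ℓ, where row i of V is v_i (expressed in the standard basis). Since V is invertible (lower-triangular with 1s on the diagonal, up to permutation), solve by back-substitution:
  V =
[[-1, -1, 1, 0],
 [0, 1, 0, 0],
 [1, 1, 1, 1],
 [1, 0, 0, 0]]
  V a = (-8, 4, -3, 0)
Solving gives a = (0, 4, -4, -3).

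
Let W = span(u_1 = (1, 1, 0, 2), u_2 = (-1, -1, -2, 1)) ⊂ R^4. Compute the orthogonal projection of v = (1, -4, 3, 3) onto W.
proj_W(v) = (1/2, 1/2, 0, 1)

Set up U = [u_1 | ... | u_2] ∈ R^(4×2). The projector onto W = col(U) is P = U (U^T U)^(-1) U^T.
Compute U^T U =
  [6, 0]
  [0, 7],
and U^T v = (3, 0).
Solve U^T U · c = U^T v for the coefficients: c = (1/2, 0). The projection is proj_W(v) = U c.
Check: (v - proj_W(v)) · u_1 = 0  (should be 0).
Check: (v - proj_W(v)) · u_2 = 0  (should be 0).
Result: proj_W(v) = (1/2, 1/2, 0, 1).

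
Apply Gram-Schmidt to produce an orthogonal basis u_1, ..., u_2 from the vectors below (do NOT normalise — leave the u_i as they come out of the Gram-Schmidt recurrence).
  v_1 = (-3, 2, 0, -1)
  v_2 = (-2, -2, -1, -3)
Orthogonal basis:
  u_1 = (-3, 2, 0, -1)
  u_2 = (-13/14, -19/7, -1, -37/14)

Apply the Gram-Schmidt recurrence
  u_1 = v_1
  u_i = v_i − Σ_{j<i} ((v_i · u_j) / (u_j · u_j)) · u_j.

Step by step this gives:
  u_1 = (-3, 2, 0, -1)
  u_2 = (-13/14, -19/7, -1, -37/14)

Orthogonality check:
  u_2 · u_1 = 0 (should be 0)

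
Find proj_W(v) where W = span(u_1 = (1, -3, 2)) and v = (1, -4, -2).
proj_W(v) = (9/14, -27/14, 9/7)

Set up U = [u_1 | ... | u_1] ∈ R^(3×1). The projector onto W = col(U) is P = U (U^T U)^(-1) U^T.
Compute U^T U =
  [14],
and U^T v = (9).
Solve U^T U · c = U^T v for the coefficients: c = (9/14). The projection is proj_W(v) = U c.
Check: (v - proj_W(v)) · u_1 = 0  (should be 0).
Result: proj_W(v) = (9/14, -27/14, 9/7).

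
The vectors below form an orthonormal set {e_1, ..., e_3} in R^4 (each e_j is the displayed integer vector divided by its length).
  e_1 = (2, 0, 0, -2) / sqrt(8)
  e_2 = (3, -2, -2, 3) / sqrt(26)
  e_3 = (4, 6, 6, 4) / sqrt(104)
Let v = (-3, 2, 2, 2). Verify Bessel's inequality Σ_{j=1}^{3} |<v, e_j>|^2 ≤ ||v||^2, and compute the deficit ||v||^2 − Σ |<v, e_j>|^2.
Σ |<v, e_j>|^2 = 21; ||v||^2 = 21; deficit = 0

Write each e_j = u_j / sqrt(<u_j, u_j>) where u_j is the displayed integer vector. Then <v, e_j> = <v, u_j> / sqrt(<u_j, u_j>), so |<v, e_j>|^2 = <v, u_j>^2 / <u_j, u_j>.
Coefficients: <v, e_1> = -10/sqrt(8), <v, e_2> = -11/sqrt(26), <v, e_3> = 20/sqrt(104).
Square and sum: Σ |<v, e_j>|^2 = 21.
Compute ||v||^2 = v·v = 21.
Deficit = 21 − 21 = 0 ≥ 0, confirming Bessel's inequality. (The deficit equals ||v − Σ <v,e_j> e_j||^2, the squared distance from v to span{e_j}.)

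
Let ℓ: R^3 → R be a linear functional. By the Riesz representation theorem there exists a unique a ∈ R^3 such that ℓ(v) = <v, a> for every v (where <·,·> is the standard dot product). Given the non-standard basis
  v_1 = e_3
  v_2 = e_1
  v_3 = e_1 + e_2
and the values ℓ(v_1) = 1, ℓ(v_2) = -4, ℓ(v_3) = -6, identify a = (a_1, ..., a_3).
a = (-4, -2, 1)

Write a = (a_1, ..., a_3) in the standard basis. For each basis vector v_i, ℓ(v_i) = <v_i, a> is a linear equation in the a_j's. Collect the n equations into a matrix system V a = ℓ, where row i of V is v_i (expressed in the standard basis). Since V is invertible (lower-triangular with 1s on the diagonal, up to permutation), solve by back-substitution:
  V =
[[0, 0, 1],
 [1, 0, 0],
 [1, 1, 0]]
  V a = (1, -4, -6)
Solving gives a = (-4, -2, 1).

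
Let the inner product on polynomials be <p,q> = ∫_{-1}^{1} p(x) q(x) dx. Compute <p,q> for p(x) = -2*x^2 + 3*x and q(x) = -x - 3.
<p,q> = 2

Expand the product: p(x)·q(x) = 2*x^3 + 3*x^2 - 9*x.
∫_{-1}^{1} of each monomial x^k gives [2/(k+1) if k even, 0 if k odd]. Integrating term-by-term (or equivalently evaluating the antiderivative F(x) = x^4/2 + x^3 - 9*x^2/2 at the endpoints):
  F(1) − F(−1) = -3 − (-5) = 2.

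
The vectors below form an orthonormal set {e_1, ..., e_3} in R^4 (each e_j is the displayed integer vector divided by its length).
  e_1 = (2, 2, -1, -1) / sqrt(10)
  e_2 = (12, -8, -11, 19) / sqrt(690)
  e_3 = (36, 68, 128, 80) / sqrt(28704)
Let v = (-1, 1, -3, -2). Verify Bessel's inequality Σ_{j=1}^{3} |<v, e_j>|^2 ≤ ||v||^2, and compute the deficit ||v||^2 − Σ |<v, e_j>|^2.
Σ |<v, e_j>|^2 = 163/13; ||v||^2 = 15; deficit = 32/13

Write each e_j = u_j / sqrt(<u_j, u_j>) where u_j is the displayed integer vector. Then <v, e_j> = <v, u_j> / sqrt(<u_j, u_j>), so |<v, e_j>|^2 = <v, u_j>^2 / <u_j, u_j>.
Coefficients: <v, e_1> = 5/sqrt(10), <v, e_2> = -25/sqrt(690), <v, e_3> = -512/sqrt(28704).
Square and sum: Σ |<v, e_j>|^2 = 163/13.
Compute ||v||^2 = v·v = 15.
Deficit = 15 − 163/13 = 32/13 ≥ 0, confirming Bessel's inequality. (The deficit equals ||v − Σ <v,e_j> e_j||^2, the squared distance from v to span{e_j}.)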